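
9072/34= 4536/17= 266.82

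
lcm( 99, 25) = 2475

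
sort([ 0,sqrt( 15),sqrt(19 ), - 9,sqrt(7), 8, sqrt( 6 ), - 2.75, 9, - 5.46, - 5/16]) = [-9, - 5.46, - 2.75,-5/16,  0,sqrt( 6),sqrt( 7), sqrt(15),sqrt( 19 ),8, 9]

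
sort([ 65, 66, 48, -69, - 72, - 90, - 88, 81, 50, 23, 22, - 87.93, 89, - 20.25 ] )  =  [-90, - 88,-87.93,-72, - 69, - 20.25, 22, 23,48,50, 65, 66,81, 89 ] 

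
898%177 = 13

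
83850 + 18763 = 102613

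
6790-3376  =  3414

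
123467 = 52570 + 70897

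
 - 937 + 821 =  - 116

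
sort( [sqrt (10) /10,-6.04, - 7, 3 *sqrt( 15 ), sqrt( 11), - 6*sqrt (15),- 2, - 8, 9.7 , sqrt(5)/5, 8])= [ - 6*sqrt( 15), - 8, - 7,  -  6.04, -2, sqrt( 10 ) /10,  sqrt( 5)/5, sqrt(11 ),8,9.7, 3*sqrt (15 )]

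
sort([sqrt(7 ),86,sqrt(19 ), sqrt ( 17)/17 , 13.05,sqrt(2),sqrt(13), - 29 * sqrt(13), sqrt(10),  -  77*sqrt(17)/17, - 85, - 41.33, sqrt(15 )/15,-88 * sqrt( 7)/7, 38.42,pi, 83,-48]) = [ - 29 * sqrt (13) , - 85, - 48, - 41.33, - 88*sqrt(7)/7, - 77*sqrt ( 17 ) /17 , sqrt(17) /17, sqrt(15 )/15, sqrt(2) , sqrt(7),pi, sqrt ( 10), sqrt(13), sqrt(19), 13.05, 38.42, 83, 86 ]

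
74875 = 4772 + 70103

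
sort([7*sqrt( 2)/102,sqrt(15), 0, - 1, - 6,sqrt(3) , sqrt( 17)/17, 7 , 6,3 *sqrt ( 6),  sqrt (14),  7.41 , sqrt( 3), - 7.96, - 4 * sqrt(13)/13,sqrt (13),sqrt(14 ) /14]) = [ - 7.96, - 6, - 4 * sqrt(13) /13, - 1, 0,7*sqrt(2 )/102,  sqrt(17)/17 , sqrt(14)/14,sqrt( 3),sqrt(3), sqrt ( 13),sqrt(14),sqrt( 15), 6,7,3*sqrt(  6),7.41 ] 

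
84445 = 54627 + 29818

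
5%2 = 1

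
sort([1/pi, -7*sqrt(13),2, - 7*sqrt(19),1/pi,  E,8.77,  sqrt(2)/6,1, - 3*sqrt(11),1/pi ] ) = [ - 7*sqrt(19 ),  -  7*sqrt(13), - 3*sqrt(11), sqrt(2) /6, 1/pi,1/pi,1/pi,1, 2 , E, 8.77 ]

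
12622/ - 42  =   - 6311/21 = - 300.52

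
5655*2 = 11310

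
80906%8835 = 1391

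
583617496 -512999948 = 70617548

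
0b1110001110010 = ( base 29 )8j3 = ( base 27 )9qj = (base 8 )16162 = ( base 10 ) 7282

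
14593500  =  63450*230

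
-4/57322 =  - 2/28661  =  - 0.00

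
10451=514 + 9937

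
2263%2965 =2263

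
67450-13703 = 53747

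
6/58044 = 1/9674 = 0.00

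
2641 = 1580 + 1061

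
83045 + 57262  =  140307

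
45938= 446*103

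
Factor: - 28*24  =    -  2^5 * 3^1 * 7^1 = - 672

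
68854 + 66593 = 135447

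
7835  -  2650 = 5185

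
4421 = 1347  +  3074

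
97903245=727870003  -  629966758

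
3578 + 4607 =8185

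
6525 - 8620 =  - 2095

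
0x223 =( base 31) hk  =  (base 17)1F3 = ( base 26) l1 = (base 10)547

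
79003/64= 79003/64 = 1234.42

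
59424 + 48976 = 108400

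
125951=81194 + 44757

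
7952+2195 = 10147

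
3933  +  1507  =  5440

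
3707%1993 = 1714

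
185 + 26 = 211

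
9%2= 1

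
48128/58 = 829 + 23/29 = 829.79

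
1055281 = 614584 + 440697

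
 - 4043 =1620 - 5663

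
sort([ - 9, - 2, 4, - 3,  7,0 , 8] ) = [ - 9, - 3,  -  2,0, 4,7,8] 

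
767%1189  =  767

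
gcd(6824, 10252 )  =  4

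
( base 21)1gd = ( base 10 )790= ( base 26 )14A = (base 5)11130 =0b1100010110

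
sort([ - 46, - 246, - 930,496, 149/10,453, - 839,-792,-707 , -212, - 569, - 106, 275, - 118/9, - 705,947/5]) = [  -  930, - 839, - 792, - 707, - 705, - 569,  -  246,-212, - 106,-46,  -  118/9, 149/10, 947/5,275, 453, 496]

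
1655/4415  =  331/883=0.37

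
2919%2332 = 587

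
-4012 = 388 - 4400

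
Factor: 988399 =19^1*52021^1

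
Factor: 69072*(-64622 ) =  - 4463570784 = - 2^5*3^1*79^1*409^1*1439^1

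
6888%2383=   2122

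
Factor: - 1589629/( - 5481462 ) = 2^ (-1)*3^( - 1 )*7^(  -  1)*19^( - 1)*53^1*89^1*337^1 *6869^(  -  1) 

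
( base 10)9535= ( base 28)C4F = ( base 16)253F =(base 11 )7189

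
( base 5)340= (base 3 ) 10112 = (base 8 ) 137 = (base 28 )3b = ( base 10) 95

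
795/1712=795/1712 =0.46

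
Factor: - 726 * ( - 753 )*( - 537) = -293566086= - 2^1 *3^3 * 11^2*179^1*251^1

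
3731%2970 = 761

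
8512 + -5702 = 2810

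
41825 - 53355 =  - 11530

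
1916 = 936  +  980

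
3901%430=31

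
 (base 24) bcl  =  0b1100111110101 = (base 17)15gf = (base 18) 1293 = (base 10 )6645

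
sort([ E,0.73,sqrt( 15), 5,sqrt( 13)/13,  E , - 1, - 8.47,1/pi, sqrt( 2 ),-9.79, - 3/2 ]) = [ - 9.79 , -8.47,- 3/2, -1, sqrt(13 ) /13, 1/pi, 0.73,sqrt ( 2), E,E,sqrt ( 15),5]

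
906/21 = 302/7  =  43.14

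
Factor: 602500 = 2^2 * 5^4*241^1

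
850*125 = 106250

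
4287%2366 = 1921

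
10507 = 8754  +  1753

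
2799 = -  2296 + 5095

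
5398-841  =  4557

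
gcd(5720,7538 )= 2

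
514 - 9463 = -8949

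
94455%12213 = 8964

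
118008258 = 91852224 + 26156034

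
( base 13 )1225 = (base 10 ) 2566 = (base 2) 101000000110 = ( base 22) 56e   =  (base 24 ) 4AM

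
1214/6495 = 1214/6495 = 0.19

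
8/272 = 1/34=0.03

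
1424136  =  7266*196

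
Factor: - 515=  -  5^1*103^1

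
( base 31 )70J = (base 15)1eeb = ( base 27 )96N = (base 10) 6746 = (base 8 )15132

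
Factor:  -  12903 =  - 3^1*11^1*17^1*23^1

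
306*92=28152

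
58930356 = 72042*818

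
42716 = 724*59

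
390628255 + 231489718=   622117973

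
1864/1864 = 1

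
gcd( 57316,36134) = 1246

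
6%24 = 6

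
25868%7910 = 2138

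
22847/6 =3807 +5/6= 3807.83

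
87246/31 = 87246/31=2814.39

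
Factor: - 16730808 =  - 2^3*3^1 * 37^1 * 83^1*227^1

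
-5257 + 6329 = 1072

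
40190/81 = 496 + 14/81= 496.17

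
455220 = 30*15174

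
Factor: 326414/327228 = 2^( - 1 )  *3^(-1 )* 67^( - 1 )*401^1= 401/402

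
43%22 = 21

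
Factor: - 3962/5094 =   -  7/9 = - 3^( - 2)*7^1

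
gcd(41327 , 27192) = 11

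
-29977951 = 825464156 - 855442107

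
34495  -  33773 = 722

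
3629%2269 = 1360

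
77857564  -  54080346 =23777218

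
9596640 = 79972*120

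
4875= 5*975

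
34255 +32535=66790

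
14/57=14/57 =0.25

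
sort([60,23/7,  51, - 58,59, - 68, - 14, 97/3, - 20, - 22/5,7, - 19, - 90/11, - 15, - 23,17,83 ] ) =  [ - 68,  -  58, - 23, - 20,  -  19, - 15, - 14, - 90/11,-22/5,  23/7, 7,17,97/3,51, 59,60,83]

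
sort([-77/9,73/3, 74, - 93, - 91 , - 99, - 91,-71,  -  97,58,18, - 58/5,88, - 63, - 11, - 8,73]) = [ - 99, - 97, - 93,- 91,  -  91, - 71, - 63, - 58/5, - 11,-77/9, - 8 , 18, 73/3,58 , 73,74, 88]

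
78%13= 0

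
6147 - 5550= 597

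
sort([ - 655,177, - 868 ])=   [ - 868, - 655,177 ] 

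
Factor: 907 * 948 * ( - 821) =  - 705925356 = - 2^2*3^1*79^1 * 821^1*907^1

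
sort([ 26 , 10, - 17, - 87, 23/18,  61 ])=[ - 87, - 17, 23/18, 10, 26, 61 ]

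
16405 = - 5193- - 21598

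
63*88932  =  5602716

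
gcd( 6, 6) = 6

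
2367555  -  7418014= -5050459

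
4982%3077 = 1905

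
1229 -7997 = -6768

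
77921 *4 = 311684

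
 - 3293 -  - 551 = - 2742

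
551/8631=551/8631 = 0.06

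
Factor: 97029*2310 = 224136990 = 2^1*3^3 * 5^1*7^1 * 11^1*10781^1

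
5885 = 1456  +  4429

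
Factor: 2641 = 19^1*139^1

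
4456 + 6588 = 11044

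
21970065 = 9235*2379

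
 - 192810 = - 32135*6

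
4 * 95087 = 380348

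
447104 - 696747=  - 249643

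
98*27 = 2646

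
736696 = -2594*( - 284 )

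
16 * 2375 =38000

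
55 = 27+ 28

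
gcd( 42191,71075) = 1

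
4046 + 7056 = 11102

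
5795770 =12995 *446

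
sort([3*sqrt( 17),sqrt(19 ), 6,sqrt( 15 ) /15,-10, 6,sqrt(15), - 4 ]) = [ - 10, - 4,sqrt ( 15) /15 , sqrt( 15),sqrt( 19),  6,6,3*sqrt ( 17)] 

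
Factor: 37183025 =5^2*11^1* 135211^1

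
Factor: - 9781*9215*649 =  - 5^1 * 11^1*19^1* 59^1*97^1*9781^1= - 58495612835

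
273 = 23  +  250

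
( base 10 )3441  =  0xd71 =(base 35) 2sb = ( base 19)9A2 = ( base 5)102231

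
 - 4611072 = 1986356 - 6597428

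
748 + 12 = 760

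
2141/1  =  2141  =  2141.00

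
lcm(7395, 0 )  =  0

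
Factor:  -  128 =  -  2^7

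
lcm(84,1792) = 5376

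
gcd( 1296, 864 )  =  432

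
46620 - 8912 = 37708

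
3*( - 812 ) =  - 2436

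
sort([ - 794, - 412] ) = [ -794, -412]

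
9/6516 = 1/724 = 0.00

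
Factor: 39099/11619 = 13033/3873=3^( - 1)* 1291^( -1)*13033^1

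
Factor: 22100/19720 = 2^ (-1)*5^1 * 13^1*29^(-1)= 65/58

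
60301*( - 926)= - 55838726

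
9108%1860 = 1668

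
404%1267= 404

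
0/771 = 0 = 0.00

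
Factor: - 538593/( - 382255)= 627/445 = 3^1*5^(  -  1)*11^1 * 19^1*89^( - 1 ) 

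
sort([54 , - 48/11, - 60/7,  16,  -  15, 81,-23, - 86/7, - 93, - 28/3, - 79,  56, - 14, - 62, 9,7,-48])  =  [ -93,- 79, - 62, - 48,  -  23 ,  -  15, - 14, - 86/7, -28/3, - 60/7, - 48/11, 7, 9, 16, 54,56, 81]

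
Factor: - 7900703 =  - 241^1*32783^1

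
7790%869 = 838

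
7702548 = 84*91697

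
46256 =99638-53382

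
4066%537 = 307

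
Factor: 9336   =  2^3*3^1*389^1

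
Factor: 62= 2^1*31^1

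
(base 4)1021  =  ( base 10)73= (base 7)133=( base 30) 2D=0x49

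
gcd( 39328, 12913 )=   1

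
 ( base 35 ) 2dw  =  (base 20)76h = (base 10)2937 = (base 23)5cg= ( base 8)5571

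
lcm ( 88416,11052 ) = 88416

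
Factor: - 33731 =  - 89^1*379^1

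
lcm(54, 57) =1026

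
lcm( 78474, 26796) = 1098636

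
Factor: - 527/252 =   -  2^(-2 )*3^( - 2 )*7^(  -  1) * 17^1*31^1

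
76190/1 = 76190=76190.00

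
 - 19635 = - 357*55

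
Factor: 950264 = 2^3*7^1*71^1 * 239^1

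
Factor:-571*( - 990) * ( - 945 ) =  - 2^1 * 3^5*5^2*7^1*11^1*571^1=- 534199050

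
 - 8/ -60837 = 8/60837 = 0.00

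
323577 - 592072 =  - 268495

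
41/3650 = 41/3650 = 0.01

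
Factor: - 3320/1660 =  - 2^1 = -2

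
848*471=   399408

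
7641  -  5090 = 2551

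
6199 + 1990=8189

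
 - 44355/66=- 673 + 21/22 = - 672.05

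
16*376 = 6016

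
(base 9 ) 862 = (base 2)1011000000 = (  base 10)704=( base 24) 158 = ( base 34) KO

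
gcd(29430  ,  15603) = 3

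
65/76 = 65/76 = 0.86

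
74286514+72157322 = 146443836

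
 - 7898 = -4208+-3690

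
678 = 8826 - 8148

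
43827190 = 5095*8602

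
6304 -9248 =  - 2944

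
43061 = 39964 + 3097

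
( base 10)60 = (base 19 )33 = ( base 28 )24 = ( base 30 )20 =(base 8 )74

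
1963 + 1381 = 3344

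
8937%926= 603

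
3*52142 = 156426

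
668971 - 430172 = 238799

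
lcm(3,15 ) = 15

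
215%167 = 48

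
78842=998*79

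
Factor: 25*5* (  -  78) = -2^1*3^1*5^3 * 13^1 =-9750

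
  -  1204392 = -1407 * 856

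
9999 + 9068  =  19067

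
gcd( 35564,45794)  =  2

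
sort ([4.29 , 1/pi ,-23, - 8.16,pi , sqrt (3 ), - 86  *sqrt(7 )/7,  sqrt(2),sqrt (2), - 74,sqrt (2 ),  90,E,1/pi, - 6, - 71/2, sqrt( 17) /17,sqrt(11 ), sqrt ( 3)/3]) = [- 74,-71/2,-86*sqrt ( 7 ) /7, - 23, - 8.16, - 6,sqrt(17)/17, 1/pi,1/pi, sqrt( 3)/3,sqrt ( 2 ) , sqrt( 2),  sqrt(2),sqrt( 3) , E,pi,  sqrt ( 11), 4.29,90]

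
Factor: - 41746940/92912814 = -2^1*3^( - 2)*5^1*179^ ( - 1)*28837^ ( - 1 ) * 2087347^1 = - 20873470/46456407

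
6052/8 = 756 + 1/2 =756.50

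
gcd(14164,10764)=4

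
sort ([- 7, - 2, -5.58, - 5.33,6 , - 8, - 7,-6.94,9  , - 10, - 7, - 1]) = [ - 10,-8, - 7,-7, - 7, - 6.94,  -  5.58,-5.33, - 2, - 1,6,9]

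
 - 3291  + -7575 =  - 10866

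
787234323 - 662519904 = 124714419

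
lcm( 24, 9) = 72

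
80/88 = 10/11 = 0.91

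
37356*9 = 336204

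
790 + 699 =1489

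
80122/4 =40061/2= 20030.50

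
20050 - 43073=-23023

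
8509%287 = 186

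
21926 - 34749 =-12823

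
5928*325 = 1926600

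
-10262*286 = -2934932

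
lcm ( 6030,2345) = 42210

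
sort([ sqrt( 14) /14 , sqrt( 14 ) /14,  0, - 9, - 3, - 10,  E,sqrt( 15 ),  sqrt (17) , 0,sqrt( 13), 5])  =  [-10, - 9, - 3, 0, 0, sqrt( 14)/14 , sqrt(14) /14,E, sqrt( 13 ), sqrt( 15 ),sqrt ( 17),  5]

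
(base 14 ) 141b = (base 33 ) 38M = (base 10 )3553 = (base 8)6741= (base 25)5h3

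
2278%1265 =1013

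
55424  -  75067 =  - 19643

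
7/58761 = 7/58761 = 0.00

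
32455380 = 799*40620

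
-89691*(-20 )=1793820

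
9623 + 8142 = 17765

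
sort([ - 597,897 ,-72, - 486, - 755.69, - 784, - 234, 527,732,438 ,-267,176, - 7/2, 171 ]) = [ - 784, - 755.69,  -  597, - 486, - 267, - 234,-72, - 7/2,171,176, 438, 527, 732,897 ] 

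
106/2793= 106/2793=0.04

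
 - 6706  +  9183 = 2477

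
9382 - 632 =8750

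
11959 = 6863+5096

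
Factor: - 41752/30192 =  - 307/222 = - 2^(-1 )*3^( - 1)*37^(  -  1)*307^1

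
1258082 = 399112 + 858970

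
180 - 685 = -505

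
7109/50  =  142 + 9/50= 142.18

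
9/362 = 9/362 = 0.02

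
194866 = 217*898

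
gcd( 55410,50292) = 6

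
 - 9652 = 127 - 9779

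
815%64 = 47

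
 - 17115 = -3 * 5705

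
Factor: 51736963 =4373^1*11831^1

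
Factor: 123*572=2^2*3^1*11^1*13^1*41^1= 70356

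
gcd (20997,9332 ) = 2333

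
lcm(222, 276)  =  10212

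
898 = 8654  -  7756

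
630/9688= 45/692 = 0.07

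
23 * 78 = 1794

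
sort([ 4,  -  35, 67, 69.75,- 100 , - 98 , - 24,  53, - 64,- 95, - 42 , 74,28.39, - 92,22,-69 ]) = [ - 100, - 98, - 95 , - 92, - 69, - 64, - 42, - 35 , - 24,4, 22, 28.39,53, 67 , 69.75,74]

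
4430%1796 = 838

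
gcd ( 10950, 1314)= 438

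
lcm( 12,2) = 12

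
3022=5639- 2617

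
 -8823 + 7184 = -1639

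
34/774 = 17/387 = 0.04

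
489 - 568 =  -79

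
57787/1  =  57787 = 57787.00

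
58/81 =58/81  =  0.72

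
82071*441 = 36193311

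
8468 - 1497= 6971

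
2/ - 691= -2/691=- 0.00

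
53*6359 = 337027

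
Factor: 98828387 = 7^1 * 14118341^1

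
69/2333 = 69/2333 = 0.03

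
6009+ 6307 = 12316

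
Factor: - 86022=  - 2^1*3^6*59^1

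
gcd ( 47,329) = 47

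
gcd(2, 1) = 1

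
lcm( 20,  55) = 220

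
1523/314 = 4 + 267/314 = 4.85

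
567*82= 46494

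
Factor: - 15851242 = - 2^1 *11^2*17^1*3853^1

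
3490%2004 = 1486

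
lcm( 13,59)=767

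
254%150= 104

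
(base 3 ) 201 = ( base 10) 19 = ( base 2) 10011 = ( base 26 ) J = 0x13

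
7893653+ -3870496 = 4023157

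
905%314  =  277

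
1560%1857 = 1560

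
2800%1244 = 312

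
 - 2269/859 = -2269/859 = - 2.64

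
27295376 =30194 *904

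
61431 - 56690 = 4741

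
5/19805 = 1/3961 = 0.00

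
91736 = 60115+31621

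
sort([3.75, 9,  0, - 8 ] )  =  [-8 , 0,3.75,9 ]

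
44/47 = 44/47 =0.94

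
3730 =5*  746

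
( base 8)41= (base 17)1G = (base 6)53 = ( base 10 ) 33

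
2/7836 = 1/3918 = 0.00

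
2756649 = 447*6167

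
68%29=10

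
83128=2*41564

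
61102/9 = 6789+1/9 = 6789.11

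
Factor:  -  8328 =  - 2^3*3^1*347^1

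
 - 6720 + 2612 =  - 4108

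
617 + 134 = 751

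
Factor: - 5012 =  - 2^2*7^1 * 179^1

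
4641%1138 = 89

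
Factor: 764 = 2^2*191^1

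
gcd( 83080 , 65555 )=5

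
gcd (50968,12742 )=12742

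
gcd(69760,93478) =2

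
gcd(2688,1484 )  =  28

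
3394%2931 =463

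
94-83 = 11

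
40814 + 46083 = 86897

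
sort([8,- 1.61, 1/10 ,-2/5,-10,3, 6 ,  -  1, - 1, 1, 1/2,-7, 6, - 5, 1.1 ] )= [-10,-7,-5 , -1.61, - 1, - 1, - 2/5 , 1/10,  1/2, 1, 1.1,3, 6, 6, 8 ] 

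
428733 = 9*47637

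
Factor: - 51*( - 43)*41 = 3^1 * 17^1*41^1*43^1 = 89913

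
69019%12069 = 8674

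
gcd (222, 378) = 6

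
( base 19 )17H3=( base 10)9712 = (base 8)22760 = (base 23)i86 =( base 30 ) ANM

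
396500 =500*793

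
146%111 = 35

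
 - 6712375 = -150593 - 6561782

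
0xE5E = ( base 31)3pk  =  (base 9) 5036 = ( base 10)3678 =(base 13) 189c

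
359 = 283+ 76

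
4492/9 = 4492/9 = 499.11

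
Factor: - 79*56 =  - 2^3*7^1*79^1  =  -4424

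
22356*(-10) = - 223560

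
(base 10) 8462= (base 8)20416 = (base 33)7PE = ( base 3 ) 102121102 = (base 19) 1487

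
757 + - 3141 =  - 2384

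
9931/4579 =2 + 773/4579 = 2.17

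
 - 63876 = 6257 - 70133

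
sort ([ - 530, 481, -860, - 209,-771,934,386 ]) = [ -860, - 771,  -  530, - 209,386,  481, 934]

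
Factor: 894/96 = 2^ ( - 4)*149^1 = 149/16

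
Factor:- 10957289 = -7^1*277^1*5651^1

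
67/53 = 67/53 = 1.26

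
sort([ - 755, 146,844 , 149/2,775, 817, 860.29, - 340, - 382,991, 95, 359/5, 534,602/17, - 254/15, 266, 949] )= [ - 755,  -  382, - 340, - 254/15, 602/17, 359/5, 149/2,  95,146,  266,534,775, 817, 844, 860.29,  949, 991] 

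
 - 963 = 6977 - 7940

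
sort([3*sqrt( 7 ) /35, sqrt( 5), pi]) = [3 * sqrt( 7) /35,  sqrt(5) , pi] 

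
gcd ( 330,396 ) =66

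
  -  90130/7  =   - 90130/7 = -12875.71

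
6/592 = 3/296 = 0.01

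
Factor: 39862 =2^1 *19^1 * 1049^1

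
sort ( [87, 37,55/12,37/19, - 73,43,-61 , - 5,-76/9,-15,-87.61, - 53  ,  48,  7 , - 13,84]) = [-87.61,-73,-61, - 53, - 15, - 13,-76/9,-5,37/19, 55/12, 7, 37, 43, 48, 84, 87 ]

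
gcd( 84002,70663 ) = 1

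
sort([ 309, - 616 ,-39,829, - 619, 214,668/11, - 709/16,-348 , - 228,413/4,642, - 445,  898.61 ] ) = [  -  619, - 616 , - 445, - 348, - 228,-709/16, - 39,668/11,  413/4, 214,309,642, 829 , 898.61 ]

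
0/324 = 0 = 0.00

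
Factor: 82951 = 11^1*7541^1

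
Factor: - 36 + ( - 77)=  - 113 = - 113^1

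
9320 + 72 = 9392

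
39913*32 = 1277216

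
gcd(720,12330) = 90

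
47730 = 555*86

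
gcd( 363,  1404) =3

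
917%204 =101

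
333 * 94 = 31302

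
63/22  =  63/22 = 2.86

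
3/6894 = 1/2298  =  0.00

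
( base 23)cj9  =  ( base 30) 7ge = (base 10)6794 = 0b1101010001010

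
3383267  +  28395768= 31779035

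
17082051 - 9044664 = 8037387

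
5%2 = 1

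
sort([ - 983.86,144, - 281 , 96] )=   [-983.86,  -  281,96,144]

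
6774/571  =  11 + 493/571 =11.86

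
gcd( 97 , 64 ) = 1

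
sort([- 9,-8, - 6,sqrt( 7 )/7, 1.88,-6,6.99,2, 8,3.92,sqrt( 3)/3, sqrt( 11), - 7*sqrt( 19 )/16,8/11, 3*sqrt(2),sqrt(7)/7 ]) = [ - 9,-8, - 6, - 6, - 7* sqrt( 19)/16,sqrt(7) /7,sqrt(7)/7, sqrt( 3 ) /3, 8/11,1.88, 2, sqrt (11 ),3.92,3*sqrt( 2),6.99,8]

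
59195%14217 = 2327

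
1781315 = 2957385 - 1176070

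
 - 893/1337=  - 1 + 444/1337=- 0.67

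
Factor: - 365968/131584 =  - 2^ (  -  5 )*89^1= - 89/32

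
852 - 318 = 534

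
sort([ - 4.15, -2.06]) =[ -4.15, -2.06]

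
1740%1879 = 1740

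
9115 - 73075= - 63960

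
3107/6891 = 3107/6891 =0.45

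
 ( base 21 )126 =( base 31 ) fo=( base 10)489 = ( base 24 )K9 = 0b111101001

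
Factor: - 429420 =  - 2^2*3^1*5^1*17^1*421^1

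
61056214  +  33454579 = 94510793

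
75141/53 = 1417  +  40/53= 1417.75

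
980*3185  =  3121300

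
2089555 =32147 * 65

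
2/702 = 1/351 = 0.00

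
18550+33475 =52025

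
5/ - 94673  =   -5/94673 = - 0.00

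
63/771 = 21/257=0.08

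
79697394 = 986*80829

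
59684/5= 11936 + 4/5 =11936.80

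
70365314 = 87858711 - 17493397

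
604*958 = 578632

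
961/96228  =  961/96228 = 0.01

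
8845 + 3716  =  12561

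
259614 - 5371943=- 5112329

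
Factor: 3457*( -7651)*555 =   -  14679476385 = - 3^1*5^1*7^1 * 37^1*1093^1 * 3457^1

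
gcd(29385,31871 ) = 1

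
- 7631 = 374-8005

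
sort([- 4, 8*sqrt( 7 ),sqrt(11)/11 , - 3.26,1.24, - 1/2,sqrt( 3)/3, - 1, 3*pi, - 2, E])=[ - 4, -3.26, - 2, - 1, - 1/2,  sqrt(11) /11,  sqrt( 3) /3,1.24,E,3*pi,8*sqrt( 7) ] 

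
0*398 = 0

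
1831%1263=568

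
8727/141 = 61 + 42/47 = 61.89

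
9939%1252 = 1175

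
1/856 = 1/856= 0.00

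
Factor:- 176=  - 2^4*11^1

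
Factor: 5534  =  2^1*2767^1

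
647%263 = 121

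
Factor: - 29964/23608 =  - 2^(-1)*3^1*11^1*13^(- 1) = - 33/26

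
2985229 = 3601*829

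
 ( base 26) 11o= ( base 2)1011010110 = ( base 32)mm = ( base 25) 141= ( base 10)726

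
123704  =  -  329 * ( - 376 )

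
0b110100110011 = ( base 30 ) 3mj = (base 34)2VD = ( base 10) 3379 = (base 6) 23351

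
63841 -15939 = 47902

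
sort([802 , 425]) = [425, 802 ] 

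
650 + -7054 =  - 6404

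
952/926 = 1+13/463 = 1.03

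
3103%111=106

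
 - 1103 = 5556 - 6659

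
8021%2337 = 1010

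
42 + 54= 96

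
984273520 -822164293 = 162109227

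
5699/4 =5699/4 = 1424.75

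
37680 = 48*785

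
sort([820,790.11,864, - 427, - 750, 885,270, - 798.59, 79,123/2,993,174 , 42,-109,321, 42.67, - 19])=[ - 798.59, - 750, - 427, - 109, - 19,42 , 42.67, 123/2,79, 174,270,321,790.11, 820, 864,885, 993 ]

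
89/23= 89/23 = 3.87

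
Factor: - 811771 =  - 811771^1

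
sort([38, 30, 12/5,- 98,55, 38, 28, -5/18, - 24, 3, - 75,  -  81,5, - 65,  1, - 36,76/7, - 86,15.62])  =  [-98, - 86  , - 81, - 75, - 65, - 36, - 24, - 5/18, 1,12/5,3,  5, 76/7 , 15.62, 28,30, 38 , 38,55]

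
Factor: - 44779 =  - 7^1 * 6397^1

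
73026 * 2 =146052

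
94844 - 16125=78719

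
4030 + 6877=10907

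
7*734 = 5138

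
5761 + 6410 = 12171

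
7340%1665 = 680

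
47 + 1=48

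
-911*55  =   - 50105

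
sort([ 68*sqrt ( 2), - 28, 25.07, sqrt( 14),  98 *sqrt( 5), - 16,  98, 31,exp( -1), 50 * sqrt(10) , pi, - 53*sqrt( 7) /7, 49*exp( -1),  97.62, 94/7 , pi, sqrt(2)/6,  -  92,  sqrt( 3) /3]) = [ - 92, - 28, - 53*sqrt(7) /7, - 16,  sqrt( 2 ) /6,exp(-1),sqrt( 3 ) /3, pi,pi, sqrt(14),  94/7, 49*exp(-1),25.07,31,  68 * sqrt( 2)  ,  97.62,98, 50*sqrt( 10),  98*sqrt(5 )] 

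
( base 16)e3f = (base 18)b4b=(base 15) 1132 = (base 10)3647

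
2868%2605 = 263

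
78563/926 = 84  +  779/926 = 84.84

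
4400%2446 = 1954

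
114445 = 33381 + 81064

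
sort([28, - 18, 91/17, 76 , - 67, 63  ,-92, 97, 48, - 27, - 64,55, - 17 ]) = [ - 92, - 67,-64, - 27, - 18, - 17, 91/17,28 , 48, 55,63, 76,97]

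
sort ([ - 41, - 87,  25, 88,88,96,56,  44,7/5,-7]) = [ - 87,-41, - 7,7/5,25,44, 56,88, 88, 96]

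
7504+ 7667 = 15171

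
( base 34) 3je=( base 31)495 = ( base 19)B85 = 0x1020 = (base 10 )4128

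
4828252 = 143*33764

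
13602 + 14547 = 28149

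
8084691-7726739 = 357952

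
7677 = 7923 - 246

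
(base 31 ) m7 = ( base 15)30e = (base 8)1261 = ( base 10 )689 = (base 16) 2b1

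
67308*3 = 201924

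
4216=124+4092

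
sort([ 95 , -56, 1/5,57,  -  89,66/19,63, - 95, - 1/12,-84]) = [ - 95,-89, - 84,-56,-1/12, 1/5,  66/19,57, 63,  95 ] 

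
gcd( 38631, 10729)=1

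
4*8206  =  32824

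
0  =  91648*0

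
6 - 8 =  - 2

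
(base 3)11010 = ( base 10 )111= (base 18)63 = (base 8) 157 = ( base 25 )4b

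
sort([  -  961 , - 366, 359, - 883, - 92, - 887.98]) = [ - 961, - 887.98, - 883, - 366,-92, 359] 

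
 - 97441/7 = -13921 + 6/7 = - 13920.14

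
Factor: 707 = 7^1 *101^1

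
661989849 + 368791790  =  1030781639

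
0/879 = 0 = 0.00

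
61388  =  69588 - 8200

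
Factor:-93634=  - 2^1 * 46817^1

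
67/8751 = 67/8751 = 0.01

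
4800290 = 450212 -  - 4350078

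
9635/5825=1 + 762/1165 = 1.65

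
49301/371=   132 + 47/53 = 132.89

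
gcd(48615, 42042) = 21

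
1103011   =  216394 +886617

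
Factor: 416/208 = 2 = 2^1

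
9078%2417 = 1827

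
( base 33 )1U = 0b111111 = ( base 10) 63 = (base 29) 25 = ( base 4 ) 333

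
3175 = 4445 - 1270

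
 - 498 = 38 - 536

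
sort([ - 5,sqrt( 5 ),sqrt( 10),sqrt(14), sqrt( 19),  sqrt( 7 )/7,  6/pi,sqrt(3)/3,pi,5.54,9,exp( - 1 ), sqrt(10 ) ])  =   [  -  5, exp( - 1), sqrt(7)/7, sqrt (3)/3, 6/pi,sqrt( 5), pi,sqrt(10),sqrt ( 10),sqrt(14 ),  sqrt(19),5.54  ,  9 ] 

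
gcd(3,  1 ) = 1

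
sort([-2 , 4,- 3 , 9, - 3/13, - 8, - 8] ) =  [ - 8,-8,-3, - 2, - 3/13, 4,9 ]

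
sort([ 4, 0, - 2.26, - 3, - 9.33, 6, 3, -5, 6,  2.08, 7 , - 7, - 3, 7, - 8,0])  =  [-9.33, - 8, - 7, - 5, - 3, - 3, - 2.26 , 0, 0 , 2.08, 3, 4, 6, 6, 7,7] 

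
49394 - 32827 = 16567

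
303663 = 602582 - 298919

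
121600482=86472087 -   -  35128395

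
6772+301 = 7073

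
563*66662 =37530706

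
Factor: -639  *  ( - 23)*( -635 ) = -3^2 *5^1 *23^1  *71^1*127^1 = -  9332595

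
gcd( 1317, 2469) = 3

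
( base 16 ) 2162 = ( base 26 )CGI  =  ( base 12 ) 4b42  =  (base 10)8546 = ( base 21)J7K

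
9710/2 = 4855 = 4855.00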